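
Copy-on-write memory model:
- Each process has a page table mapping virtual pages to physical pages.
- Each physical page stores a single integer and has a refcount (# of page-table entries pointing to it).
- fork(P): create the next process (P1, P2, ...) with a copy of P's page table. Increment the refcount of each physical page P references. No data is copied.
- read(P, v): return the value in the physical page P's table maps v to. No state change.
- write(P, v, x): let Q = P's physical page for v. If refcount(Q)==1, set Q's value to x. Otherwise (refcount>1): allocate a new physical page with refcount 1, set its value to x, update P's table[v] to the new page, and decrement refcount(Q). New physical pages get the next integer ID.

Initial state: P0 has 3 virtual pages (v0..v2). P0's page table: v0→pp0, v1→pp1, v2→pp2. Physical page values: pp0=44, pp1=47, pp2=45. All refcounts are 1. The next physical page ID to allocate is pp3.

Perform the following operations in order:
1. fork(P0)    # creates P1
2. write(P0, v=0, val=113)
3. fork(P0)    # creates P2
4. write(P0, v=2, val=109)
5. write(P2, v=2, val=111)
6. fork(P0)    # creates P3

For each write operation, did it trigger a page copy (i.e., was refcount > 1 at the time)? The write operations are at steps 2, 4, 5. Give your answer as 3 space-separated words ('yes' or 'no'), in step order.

Op 1: fork(P0) -> P1. 3 ppages; refcounts: pp0:2 pp1:2 pp2:2
Op 2: write(P0, v0, 113). refcount(pp0)=2>1 -> COPY to pp3. 4 ppages; refcounts: pp0:1 pp1:2 pp2:2 pp3:1
Op 3: fork(P0) -> P2. 4 ppages; refcounts: pp0:1 pp1:3 pp2:3 pp3:2
Op 4: write(P0, v2, 109). refcount(pp2)=3>1 -> COPY to pp4. 5 ppages; refcounts: pp0:1 pp1:3 pp2:2 pp3:2 pp4:1
Op 5: write(P2, v2, 111). refcount(pp2)=2>1 -> COPY to pp5. 6 ppages; refcounts: pp0:1 pp1:3 pp2:1 pp3:2 pp4:1 pp5:1
Op 6: fork(P0) -> P3. 6 ppages; refcounts: pp0:1 pp1:4 pp2:1 pp3:3 pp4:2 pp5:1

yes yes yes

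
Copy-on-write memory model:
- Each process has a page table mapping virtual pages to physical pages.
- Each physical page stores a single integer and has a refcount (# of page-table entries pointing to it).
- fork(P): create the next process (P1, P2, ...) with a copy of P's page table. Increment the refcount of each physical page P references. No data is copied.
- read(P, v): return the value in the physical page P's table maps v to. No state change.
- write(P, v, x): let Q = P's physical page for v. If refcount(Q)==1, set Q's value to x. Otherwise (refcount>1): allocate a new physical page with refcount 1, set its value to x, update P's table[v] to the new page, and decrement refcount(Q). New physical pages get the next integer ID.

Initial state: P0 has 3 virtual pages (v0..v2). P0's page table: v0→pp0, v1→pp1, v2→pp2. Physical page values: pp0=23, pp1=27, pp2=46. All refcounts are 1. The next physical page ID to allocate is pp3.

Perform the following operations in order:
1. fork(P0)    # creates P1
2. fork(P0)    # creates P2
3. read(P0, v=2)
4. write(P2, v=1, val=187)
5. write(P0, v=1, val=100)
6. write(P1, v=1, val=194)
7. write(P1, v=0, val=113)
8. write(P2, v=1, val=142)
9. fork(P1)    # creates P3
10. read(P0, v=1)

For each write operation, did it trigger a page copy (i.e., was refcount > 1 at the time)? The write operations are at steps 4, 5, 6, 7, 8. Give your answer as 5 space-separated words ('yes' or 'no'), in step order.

Op 1: fork(P0) -> P1. 3 ppages; refcounts: pp0:2 pp1:2 pp2:2
Op 2: fork(P0) -> P2. 3 ppages; refcounts: pp0:3 pp1:3 pp2:3
Op 3: read(P0, v2) -> 46. No state change.
Op 4: write(P2, v1, 187). refcount(pp1)=3>1 -> COPY to pp3. 4 ppages; refcounts: pp0:3 pp1:2 pp2:3 pp3:1
Op 5: write(P0, v1, 100). refcount(pp1)=2>1 -> COPY to pp4. 5 ppages; refcounts: pp0:3 pp1:1 pp2:3 pp3:1 pp4:1
Op 6: write(P1, v1, 194). refcount(pp1)=1 -> write in place. 5 ppages; refcounts: pp0:3 pp1:1 pp2:3 pp3:1 pp4:1
Op 7: write(P1, v0, 113). refcount(pp0)=3>1 -> COPY to pp5. 6 ppages; refcounts: pp0:2 pp1:1 pp2:3 pp3:1 pp4:1 pp5:1
Op 8: write(P2, v1, 142). refcount(pp3)=1 -> write in place. 6 ppages; refcounts: pp0:2 pp1:1 pp2:3 pp3:1 pp4:1 pp5:1
Op 9: fork(P1) -> P3. 6 ppages; refcounts: pp0:2 pp1:2 pp2:4 pp3:1 pp4:1 pp5:2
Op 10: read(P0, v1) -> 100. No state change.

yes yes no yes no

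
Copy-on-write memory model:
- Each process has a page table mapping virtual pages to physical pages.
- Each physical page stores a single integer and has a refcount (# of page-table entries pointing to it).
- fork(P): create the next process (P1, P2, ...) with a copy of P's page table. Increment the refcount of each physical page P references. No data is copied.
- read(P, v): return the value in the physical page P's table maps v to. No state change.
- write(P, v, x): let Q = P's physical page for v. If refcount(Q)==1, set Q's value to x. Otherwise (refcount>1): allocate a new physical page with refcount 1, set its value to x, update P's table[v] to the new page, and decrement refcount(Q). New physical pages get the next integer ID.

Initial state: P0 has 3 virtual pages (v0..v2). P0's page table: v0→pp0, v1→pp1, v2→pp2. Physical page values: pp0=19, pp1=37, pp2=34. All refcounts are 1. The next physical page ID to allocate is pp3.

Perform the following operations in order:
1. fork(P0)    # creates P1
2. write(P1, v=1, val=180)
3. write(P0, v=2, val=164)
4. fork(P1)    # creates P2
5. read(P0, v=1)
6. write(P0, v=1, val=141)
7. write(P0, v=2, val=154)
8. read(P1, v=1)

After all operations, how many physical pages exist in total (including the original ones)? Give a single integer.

Op 1: fork(P0) -> P1. 3 ppages; refcounts: pp0:2 pp1:2 pp2:2
Op 2: write(P1, v1, 180). refcount(pp1)=2>1 -> COPY to pp3. 4 ppages; refcounts: pp0:2 pp1:1 pp2:2 pp3:1
Op 3: write(P0, v2, 164). refcount(pp2)=2>1 -> COPY to pp4. 5 ppages; refcounts: pp0:2 pp1:1 pp2:1 pp3:1 pp4:1
Op 4: fork(P1) -> P2. 5 ppages; refcounts: pp0:3 pp1:1 pp2:2 pp3:2 pp4:1
Op 5: read(P0, v1) -> 37. No state change.
Op 6: write(P0, v1, 141). refcount(pp1)=1 -> write in place. 5 ppages; refcounts: pp0:3 pp1:1 pp2:2 pp3:2 pp4:1
Op 7: write(P0, v2, 154). refcount(pp4)=1 -> write in place. 5 ppages; refcounts: pp0:3 pp1:1 pp2:2 pp3:2 pp4:1
Op 8: read(P1, v1) -> 180. No state change.

Answer: 5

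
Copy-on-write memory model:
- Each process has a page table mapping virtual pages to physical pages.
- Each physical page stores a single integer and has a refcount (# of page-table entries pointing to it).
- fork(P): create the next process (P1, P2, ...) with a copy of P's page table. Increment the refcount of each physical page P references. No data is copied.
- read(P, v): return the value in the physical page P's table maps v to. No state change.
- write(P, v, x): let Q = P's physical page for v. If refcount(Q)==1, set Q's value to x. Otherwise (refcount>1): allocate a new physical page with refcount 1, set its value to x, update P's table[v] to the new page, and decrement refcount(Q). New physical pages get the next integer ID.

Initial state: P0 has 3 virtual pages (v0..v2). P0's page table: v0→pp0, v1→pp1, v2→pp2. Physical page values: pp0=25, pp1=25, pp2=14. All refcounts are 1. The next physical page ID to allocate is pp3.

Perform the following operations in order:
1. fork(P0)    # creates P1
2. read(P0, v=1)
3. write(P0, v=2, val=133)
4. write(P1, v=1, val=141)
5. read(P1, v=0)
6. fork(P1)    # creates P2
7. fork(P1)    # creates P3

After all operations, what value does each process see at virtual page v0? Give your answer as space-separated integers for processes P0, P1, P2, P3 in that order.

Op 1: fork(P0) -> P1. 3 ppages; refcounts: pp0:2 pp1:2 pp2:2
Op 2: read(P0, v1) -> 25. No state change.
Op 3: write(P0, v2, 133). refcount(pp2)=2>1 -> COPY to pp3. 4 ppages; refcounts: pp0:2 pp1:2 pp2:1 pp3:1
Op 4: write(P1, v1, 141). refcount(pp1)=2>1 -> COPY to pp4. 5 ppages; refcounts: pp0:2 pp1:1 pp2:1 pp3:1 pp4:1
Op 5: read(P1, v0) -> 25. No state change.
Op 6: fork(P1) -> P2. 5 ppages; refcounts: pp0:3 pp1:1 pp2:2 pp3:1 pp4:2
Op 7: fork(P1) -> P3. 5 ppages; refcounts: pp0:4 pp1:1 pp2:3 pp3:1 pp4:3
P0: v0 -> pp0 = 25
P1: v0 -> pp0 = 25
P2: v0 -> pp0 = 25
P3: v0 -> pp0 = 25

Answer: 25 25 25 25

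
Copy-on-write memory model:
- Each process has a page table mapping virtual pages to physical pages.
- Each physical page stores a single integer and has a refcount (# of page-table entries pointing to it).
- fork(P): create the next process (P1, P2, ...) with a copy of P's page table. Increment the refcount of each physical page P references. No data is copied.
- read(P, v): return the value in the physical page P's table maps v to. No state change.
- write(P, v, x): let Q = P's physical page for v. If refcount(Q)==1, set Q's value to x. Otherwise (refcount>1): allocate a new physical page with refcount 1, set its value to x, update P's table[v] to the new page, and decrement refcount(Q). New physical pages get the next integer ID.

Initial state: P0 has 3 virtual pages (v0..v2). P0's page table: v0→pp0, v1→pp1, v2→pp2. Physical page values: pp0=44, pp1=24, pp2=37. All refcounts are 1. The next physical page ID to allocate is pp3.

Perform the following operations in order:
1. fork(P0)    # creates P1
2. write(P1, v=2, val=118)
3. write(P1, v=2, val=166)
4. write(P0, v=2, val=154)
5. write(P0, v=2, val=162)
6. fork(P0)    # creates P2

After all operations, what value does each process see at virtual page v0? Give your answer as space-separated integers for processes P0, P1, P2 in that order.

Answer: 44 44 44

Derivation:
Op 1: fork(P0) -> P1. 3 ppages; refcounts: pp0:2 pp1:2 pp2:2
Op 2: write(P1, v2, 118). refcount(pp2)=2>1 -> COPY to pp3. 4 ppages; refcounts: pp0:2 pp1:2 pp2:1 pp3:1
Op 3: write(P1, v2, 166). refcount(pp3)=1 -> write in place. 4 ppages; refcounts: pp0:2 pp1:2 pp2:1 pp3:1
Op 4: write(P0, v2, 154). refcount(pp2)=1 -> write in place. 4 ppages; refcounts: pp0:2 pp1:2 pp2:1 pp3:1
Op 5: write(P0, v2, 162). refcount(pp2)=1 -> write in place. 4 ppages; refcounts: pp0:2 pp1:2 pp2:1 pp3:1
Op 6: fork(P0) -> P2. 4 ppages; refcounts: pp0:3 pp1:3 pp2:2 pp3:1
P0: v0 -> pp0 = 44
P1: v0 -> pp0 = 44
P2: v0 -> pp0 = 44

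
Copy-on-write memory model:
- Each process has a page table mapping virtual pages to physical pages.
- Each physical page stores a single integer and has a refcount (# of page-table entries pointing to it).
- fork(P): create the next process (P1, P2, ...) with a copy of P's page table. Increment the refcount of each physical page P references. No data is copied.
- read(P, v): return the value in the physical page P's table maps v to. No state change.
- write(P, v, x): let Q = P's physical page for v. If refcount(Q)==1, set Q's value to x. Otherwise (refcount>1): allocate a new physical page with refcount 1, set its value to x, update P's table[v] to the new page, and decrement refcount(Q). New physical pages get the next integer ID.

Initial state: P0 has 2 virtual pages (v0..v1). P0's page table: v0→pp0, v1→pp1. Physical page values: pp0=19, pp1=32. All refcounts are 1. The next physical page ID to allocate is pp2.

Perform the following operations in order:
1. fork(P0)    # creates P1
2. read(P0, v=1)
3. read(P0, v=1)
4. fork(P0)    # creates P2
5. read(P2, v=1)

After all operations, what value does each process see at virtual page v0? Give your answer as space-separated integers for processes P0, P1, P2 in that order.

Answer: 19 19 19

Derivation:
Op 1: fork(P0) -> P1. 2 ppages; refcounts: pp0:2 pp1:2
Op 2: read(P0, v1) -> 32. No state change.
Op 3: read(P0, v1) -> 32. No state change.
Op 4: fork(P0) -> P2. 2 ppages; refcounts: pp0:3 pp1:3
Op 5: read(P2, v1) -> 32. No state change.
P0: v0 -> pp0 = 19
P1: v0 -> pp0 = 19
P2: v0 -> pp0 = 19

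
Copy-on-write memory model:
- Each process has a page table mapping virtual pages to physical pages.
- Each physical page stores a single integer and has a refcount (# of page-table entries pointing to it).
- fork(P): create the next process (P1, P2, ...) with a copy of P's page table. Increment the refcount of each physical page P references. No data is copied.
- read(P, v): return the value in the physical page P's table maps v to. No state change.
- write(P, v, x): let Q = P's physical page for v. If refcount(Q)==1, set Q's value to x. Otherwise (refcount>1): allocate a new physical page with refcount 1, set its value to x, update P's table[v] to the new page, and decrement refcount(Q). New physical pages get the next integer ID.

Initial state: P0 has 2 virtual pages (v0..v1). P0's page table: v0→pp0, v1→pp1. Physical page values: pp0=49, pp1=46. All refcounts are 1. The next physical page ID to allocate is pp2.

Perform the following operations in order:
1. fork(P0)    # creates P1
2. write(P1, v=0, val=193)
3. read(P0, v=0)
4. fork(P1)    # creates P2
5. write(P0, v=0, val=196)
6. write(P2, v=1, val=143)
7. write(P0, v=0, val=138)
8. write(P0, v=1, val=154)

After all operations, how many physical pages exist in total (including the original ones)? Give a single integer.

Answer: 5

Derivation:
Op 1: fork(P0) -> P1. 2 ppages; refcounts: pp0:2 pp1:2
Op 2: write(P1, v0, 193). refcount(pp0)=2>1 -> COPY to pp2. 3 ppages; refcounts: pp0:1 pp1:2 pp2:1
Op 3: read(P0, v0) -> 49. No state change.
Op 4: fork(P1) -> P2. 3 ppages; refcounts: pp0:1 pp1:3 pp2:2
Op 5: write(P0, v0, 196). refcount(pp0)=1 -> write in place. 3 ppages; refcounts: pp0:1 pp1:3 pp2:2
Op 6: write(P2, v1, 143). refcount(pp1)=3>1 -> COPY to pp3. 4 ppages; refcounts: pp0:1 pp1:2 pp2:2 pp3:1
Op 7: write(P0, v0, 138). refcount(pp0)=1 -> write in place. 4 ppages; refcounts: pp0:1 pp1:2 pp2:2 pp3:1
Op 8: write(P0, v1, 154). refcount(pp1)=2>1 -> COPY to pp4. 5 ppages; refcounts: pp0:1 pp1:1 pp2:2 pp3:1 pp4:1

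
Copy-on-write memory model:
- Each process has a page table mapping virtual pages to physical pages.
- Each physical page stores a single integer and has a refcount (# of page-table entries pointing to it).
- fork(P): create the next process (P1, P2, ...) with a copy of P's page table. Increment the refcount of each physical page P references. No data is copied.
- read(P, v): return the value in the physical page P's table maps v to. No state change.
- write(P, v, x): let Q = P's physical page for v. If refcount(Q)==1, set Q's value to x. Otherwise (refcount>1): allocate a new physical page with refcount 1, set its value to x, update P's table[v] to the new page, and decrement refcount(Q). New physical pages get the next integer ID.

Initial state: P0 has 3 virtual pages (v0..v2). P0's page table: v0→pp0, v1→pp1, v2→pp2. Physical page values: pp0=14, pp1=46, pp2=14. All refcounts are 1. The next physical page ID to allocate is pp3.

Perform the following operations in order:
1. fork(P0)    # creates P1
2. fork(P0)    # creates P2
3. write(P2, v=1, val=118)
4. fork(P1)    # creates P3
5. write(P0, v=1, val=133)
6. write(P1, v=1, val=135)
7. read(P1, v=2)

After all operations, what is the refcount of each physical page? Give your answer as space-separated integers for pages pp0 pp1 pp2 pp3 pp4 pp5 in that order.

Op 1: fork(P0) -> P1. 3 ppages; refcounts: pp0:2 pp1:2 pp2:2
Op 2: fork(P0) -> P2. 3 ppages; refcounts: pp0:3 pp1:3 pp2:3
Op 3: write(P2, v1, 118). refcount(pp1)=3>1 -> COPY to pp3. 4 ppages; refcounts: pp0:3 pp1:2 pp2:3 pp3:1
Op 4: fork(P1) -> P3. 4 ppages; refcounts: pp0:4 pp1:3 pp2:4 pp3:1
Op 5: write(P0, v1, 133). refcount(pp1)=3>1 -> COPY to pp4. 5 ppages; refcounts: pp0:4 pp1:2 pp2:4 pp3:1 pp4:1
Op 6: write(P1, v1, 135). refcount(pp1)=2>1 -> COPY to pp5. 6 ppages; refcounts: pp0:4 pp1:1 pp2:4 pp3:1 pp4:1 pp5:1
Op 7: read(P1, v2) -> 14. No state change.

Answer: 4 1 4 1 1 1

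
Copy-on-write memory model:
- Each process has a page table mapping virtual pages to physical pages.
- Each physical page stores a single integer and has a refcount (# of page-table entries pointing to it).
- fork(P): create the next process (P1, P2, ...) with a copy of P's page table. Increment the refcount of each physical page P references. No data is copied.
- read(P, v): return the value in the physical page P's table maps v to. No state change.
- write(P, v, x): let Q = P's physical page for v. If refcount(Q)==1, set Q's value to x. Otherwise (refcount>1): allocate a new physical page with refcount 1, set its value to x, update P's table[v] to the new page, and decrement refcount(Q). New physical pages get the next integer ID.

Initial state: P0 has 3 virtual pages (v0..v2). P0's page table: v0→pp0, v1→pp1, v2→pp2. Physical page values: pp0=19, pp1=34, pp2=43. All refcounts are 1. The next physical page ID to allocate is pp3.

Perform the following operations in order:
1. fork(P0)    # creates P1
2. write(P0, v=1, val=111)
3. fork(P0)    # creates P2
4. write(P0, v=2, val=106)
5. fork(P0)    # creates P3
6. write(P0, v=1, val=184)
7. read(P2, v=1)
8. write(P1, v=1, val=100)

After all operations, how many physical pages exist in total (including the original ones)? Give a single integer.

Op 1: fork(P0) -> P1. 3 ppages; refcounts: pp0:2 pp1:2 pp2:2
Op 2: write(P0, v1, 111). refcount(pp1)=2>1 -> COPY to pp3. 4 ppages; refcounts: pp0:2 pp1:1 pp2:2 pp3:1
Op 3: fork(P0) -> P2. 4 ppages; refcounts: pp0:3 pp1:1 pp2:3 pp3:2
Op 4: write(P0, v2, 106). refcount(pp2)=3>1 -> COPY to pp4. 5 ppages; refcounts: pp0:3 pp1:1 pp2:2 pp3:2 pp4:1
Op 5: fork(P0) -> P3. 5 ppages; refcounts: pp0:4 pp1:1 pp2:2 pp3:3 pp4:2
Op 6: write(P0, v1, 184). refcount(pp3)=3>1 -> COPY to pp5. 6 ppages; refcounts: pp0:4 pp1:1 pp2:2 pp3:2 pp4:2 pp5:1
Op 7: read(P2, v1) -> 111. No state change.
Op 8: write(P1, v1, 100). refcount(pp1)=1 -> write in place. 6 ppages; refcounts: pp0:4 pp1:1 pp2:2 pp3:2 pp4:2 pp5:1

Answer: 6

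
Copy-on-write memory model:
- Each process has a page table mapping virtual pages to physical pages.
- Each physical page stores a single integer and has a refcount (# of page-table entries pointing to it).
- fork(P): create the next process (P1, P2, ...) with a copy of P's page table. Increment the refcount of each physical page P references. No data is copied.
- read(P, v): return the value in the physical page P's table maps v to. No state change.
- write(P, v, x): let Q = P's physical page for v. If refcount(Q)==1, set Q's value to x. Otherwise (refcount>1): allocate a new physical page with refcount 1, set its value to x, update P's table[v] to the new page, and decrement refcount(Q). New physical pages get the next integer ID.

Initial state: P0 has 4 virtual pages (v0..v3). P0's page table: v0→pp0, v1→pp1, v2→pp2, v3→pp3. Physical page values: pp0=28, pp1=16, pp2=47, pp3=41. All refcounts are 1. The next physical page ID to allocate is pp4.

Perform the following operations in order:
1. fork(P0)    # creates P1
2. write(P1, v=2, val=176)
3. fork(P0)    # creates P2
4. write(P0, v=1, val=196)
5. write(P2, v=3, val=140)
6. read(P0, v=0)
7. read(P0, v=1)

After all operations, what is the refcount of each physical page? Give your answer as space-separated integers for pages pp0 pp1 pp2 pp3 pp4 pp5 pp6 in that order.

Answer: 3 2 2 2 1 1 1

Derivation:
Op 1: fork(P0) -> P1. 4 ppages; refcounts: pp0:2 pp1:2 pp2:2 pp3:2
Op 2: write(P1, v2, 176). refcount(pp2)=2>1 -> COPY to pp4. 5 ppages; refcounts: pp0:2 pp1:2 pp2:1 pp3:2 pp4:1
Op 3: fork(P0) -> P2. 5 ppages; refcounts: pp0:3 pp1:3 pp2:2 pp3:3 pp4:1
Op 4: write(P0, v1, 196). refcount(pp1)=3>1 -> COPY to pp5. 6 ppages; refcounts: pp0:3 pp1:2 pp2:2 pp3:3 pp4:1 pp5:1
Op 5: write(P2, v3, 140). refcount(pp3)=3>1 -> COPY to pp6. 7 ppages; refcounts: pp0:3 pp1:2 pp2:2 pp3:2 pp4:1 pp5:1 pp6:1
Op 6: read(P0, v0) -> 28. No state change.
Op 7: read(P0, v1) -> 196. No state change.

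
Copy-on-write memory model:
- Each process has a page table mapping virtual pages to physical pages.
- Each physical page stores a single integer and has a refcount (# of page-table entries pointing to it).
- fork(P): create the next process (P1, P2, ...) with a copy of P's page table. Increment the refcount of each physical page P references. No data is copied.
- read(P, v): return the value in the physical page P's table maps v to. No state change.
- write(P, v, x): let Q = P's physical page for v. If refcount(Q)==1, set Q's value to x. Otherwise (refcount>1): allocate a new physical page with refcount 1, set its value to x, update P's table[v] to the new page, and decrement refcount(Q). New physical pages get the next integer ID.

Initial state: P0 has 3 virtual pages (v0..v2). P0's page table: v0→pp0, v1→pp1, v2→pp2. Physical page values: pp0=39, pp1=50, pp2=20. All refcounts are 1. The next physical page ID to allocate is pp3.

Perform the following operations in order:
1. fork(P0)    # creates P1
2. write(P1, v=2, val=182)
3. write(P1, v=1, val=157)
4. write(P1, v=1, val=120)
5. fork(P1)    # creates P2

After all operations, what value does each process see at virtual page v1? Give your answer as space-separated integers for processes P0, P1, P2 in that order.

Answer: 50 120 120

Derivation:
Op 1: fork(P0) -> P1. 3 ppages; refcounts: pp0:2 pp1:2 pp2:2
Op 2: write(P1, v2, 182). refcount(pp2)=2>1 -> COPY to pp3. 4 ppages; refcounts: pp0:2 pp1:2 pp2:1 pp3:1
Op 3: write(P1, v1, 157). refcount(pp1)=2>1 -> COPY to pp4. 5 ppages; refcounts: pp0:2 pp1:1 pp2:1 pp3:1 pp4:1
Op 4: write(P1, v1, 120). refcount(pp4)=1 -> write in place. 5 ppages; refcounts: pp0:2 pp1:1 pp2:1 pp3:1 pp4:1
Op 5: fork(P1) -> P2. 5 ppages; refcounts: pp0:3 pp1:1 pp2:1 pp3:2 pp4:2
P0: v1 -> pp1 = 50
P1: v1 -> pp4 = 120
P2: v1 -> pp4 = 120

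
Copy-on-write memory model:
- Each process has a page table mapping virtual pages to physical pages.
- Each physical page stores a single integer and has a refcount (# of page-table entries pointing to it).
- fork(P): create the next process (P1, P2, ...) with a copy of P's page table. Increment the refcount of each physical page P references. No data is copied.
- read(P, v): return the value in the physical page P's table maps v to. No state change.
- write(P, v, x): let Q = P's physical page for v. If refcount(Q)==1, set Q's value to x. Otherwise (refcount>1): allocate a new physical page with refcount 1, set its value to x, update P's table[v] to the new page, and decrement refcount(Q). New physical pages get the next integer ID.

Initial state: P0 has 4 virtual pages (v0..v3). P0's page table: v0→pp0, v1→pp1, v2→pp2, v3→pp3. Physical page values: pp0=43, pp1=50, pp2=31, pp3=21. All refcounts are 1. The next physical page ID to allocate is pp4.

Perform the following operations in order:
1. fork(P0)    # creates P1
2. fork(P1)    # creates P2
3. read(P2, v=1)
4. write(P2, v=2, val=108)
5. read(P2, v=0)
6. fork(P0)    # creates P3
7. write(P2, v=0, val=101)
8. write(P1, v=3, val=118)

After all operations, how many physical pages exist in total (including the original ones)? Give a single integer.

Op 1: fork(P0) -> P1. 4 ppages; refcounts: pp0:2 pp1:2 pp2:2 pp3:2
Op 2: fork(P1) -> P2. 4 ppages; refcounts: pp0:3 pp1:3 pp2:3 pp3:3
Op 3: read(P2, v1) -> 50. No state change.
Op 4: write(P2, v2, 108). refcount(pp2)=3>1 -> COPY to pp4. 5 ppages; refcounts: pp0:3 pp1:3 pp2:2 pp3:3 pp4:1
Op 5: read(P2, v0) -> 43. No state change.
Op 6: fork(P0) -> P3. 5 ppages; refcounts: pp0:4 pp1:4 pp2:3 pp3:4 pp4:1
Op 7: write(P2, v0, 101). refcount(pp0)=4>1 -> COPY to pp5. 6 ppages; refcounts: pp0:3 pp1:4 pp2:3 pp3:4 pp4:1 pp5:1
Op 8: write(P1, v3, 118). refcount(pp3)=4>1 -> COPY to pp6. 7 ppages; refcounts: pp0:3 pp1:4 pp2:3 pp3:3 pp4:1 pp5:1 pp6:1

Answer: 7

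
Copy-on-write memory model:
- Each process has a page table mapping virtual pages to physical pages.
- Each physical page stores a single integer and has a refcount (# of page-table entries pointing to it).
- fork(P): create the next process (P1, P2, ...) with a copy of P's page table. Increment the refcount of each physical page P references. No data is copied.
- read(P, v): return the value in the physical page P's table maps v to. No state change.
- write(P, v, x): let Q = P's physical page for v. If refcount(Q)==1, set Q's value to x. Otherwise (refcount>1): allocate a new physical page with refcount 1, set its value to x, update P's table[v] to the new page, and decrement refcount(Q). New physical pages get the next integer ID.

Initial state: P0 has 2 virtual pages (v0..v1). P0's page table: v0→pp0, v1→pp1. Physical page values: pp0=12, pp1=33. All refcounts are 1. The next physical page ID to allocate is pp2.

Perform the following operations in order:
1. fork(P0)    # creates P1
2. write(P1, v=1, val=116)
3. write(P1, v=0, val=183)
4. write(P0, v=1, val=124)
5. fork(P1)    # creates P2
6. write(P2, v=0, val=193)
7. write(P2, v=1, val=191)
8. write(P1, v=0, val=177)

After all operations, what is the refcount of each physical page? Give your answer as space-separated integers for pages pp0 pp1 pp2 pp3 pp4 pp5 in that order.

Op 1: fork(P0) -> P1. 2 ppages; refcounts: pp0:2 pp1:2
Op 2: write(P1, v1, 116). refcount(pp1)=2>1 -> COPY to pp2. 3 ppages; refcounts: pp0:2 pp1:1 pp2:1
Op 3: write(P1, v0, 183). refcount(pp0)=2>1 -> COPY to pp3. 4 ppages; refcounts: pp0:1 pp1:1 pp2:1 pp3:1
Op 4: write(P0, v1, 124). refcount(pp1)=1 -> write in place. 4 ppages; refcounts: pp0:1 pp1:1 pp2:1 pp3:1
Op 5: fork(P1) -> P2. 4 ppages; refcounts: pp0:1 pp1:1 pp2:2 pp3:2
Op 6: write(P2, v0, 193). refcount(pp3)=2>1 -> COPY to pp4. 5 ppages; refcounts: pp0:1 pp1:1 pp2:2 pp3:1 pp4:1
Op 7: write(P2, v1, 191). refcount(pp2)=2>1 -> COPY to pp5. 6 ppages; refcounts: pp0:1 pp1:1 pp2:1 pp3:1 pp4:1 pp5:1
Op 8: write(P1, v0, 177). refcount(pp3)=1 -> write in place. 6 ppages; refcounts: pp0:1 pp1:1 pp2:1 pp3:1 pp4:1 pp5:1

Answer: 1 1 1 1 1 1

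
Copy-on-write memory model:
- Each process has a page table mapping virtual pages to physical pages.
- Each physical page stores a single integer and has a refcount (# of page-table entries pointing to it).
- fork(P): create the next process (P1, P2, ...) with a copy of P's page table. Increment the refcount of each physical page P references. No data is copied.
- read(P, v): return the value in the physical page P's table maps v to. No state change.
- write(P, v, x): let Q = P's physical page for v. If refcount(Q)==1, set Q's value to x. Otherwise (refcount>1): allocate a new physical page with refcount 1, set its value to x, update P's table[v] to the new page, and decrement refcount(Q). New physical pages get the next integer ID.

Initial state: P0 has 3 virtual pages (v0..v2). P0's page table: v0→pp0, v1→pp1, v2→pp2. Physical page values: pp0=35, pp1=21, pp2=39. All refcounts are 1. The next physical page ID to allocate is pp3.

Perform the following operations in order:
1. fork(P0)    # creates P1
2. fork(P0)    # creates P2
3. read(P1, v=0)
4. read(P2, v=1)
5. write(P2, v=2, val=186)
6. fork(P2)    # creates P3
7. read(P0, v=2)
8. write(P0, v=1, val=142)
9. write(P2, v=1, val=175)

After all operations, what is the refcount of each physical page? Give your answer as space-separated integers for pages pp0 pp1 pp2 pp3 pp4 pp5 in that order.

Op 1: fork(P0) -> P1. 3 ppages; refcounts: pp0:2 pp1:2 pp2:2
Op 2: fork(P0) -> P2. 3 ppages; refcounts: pp0:3 pp1:3 pp2:3
Op 3: read(P1, v0) -> 35. No state change.
Op 4: read(P2, v1) -> 21. No state change.
Op 5: write(P2, v2, 186). refcount(pp2)=3>1 -> COPY to pp3. 4 ppages; refcounts: pp0:3 pp1:3 pp2:2 pp3:1
Op 6: fork(P2) -> P3. 4 ppages; refcounts: pp0:4 pp1:4 pp2:2 pp3:2
Op 7: read(P0, v2) -> 39. No state change.
Op 8: write(P0, v1, 142). refcount(pp1)=4>1 -> COPY to pp4. 5 ppages; refcounts: pp0:4 pp1:3 pp2:2 pp3:2 pp4:1
Op 9: write(P2, v1, 175). refcount(pp1)=3>1 -> COPY to pp5. 6 ppages; refcounts: pp0:4 pp1:2 pp2:2 pp3:2 pp4:1 pp5:1

Answer: 4 2 2 2 1 1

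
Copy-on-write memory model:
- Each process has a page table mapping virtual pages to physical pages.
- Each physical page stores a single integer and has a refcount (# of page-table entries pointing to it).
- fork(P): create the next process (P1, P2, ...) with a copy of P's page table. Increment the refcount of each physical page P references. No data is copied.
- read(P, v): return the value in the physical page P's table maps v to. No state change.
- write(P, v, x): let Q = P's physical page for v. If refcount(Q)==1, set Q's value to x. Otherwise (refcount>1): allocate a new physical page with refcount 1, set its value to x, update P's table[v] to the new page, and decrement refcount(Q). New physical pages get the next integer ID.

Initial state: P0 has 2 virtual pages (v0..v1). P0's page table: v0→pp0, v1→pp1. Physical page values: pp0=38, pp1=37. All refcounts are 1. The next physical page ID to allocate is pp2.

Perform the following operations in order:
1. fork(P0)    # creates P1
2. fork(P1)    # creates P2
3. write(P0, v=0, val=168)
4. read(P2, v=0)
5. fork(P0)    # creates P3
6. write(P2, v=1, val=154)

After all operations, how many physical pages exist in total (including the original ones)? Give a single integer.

Op 1: fork(P0) -> P1. 2 ppages; refcounts: pp0:2 pp1:2
Op 2: fork(P1) -> P2. 2 ppages; refcounts: pp0:3 pp1:3
Op 3: write(P0, v0, 168). refcount(pp0)=3>1 -> COPY to pp2. 3 ppages; refcounts: pp0:2 pp1:3 pp2:1
Op 4: read(P2, v0) -> 38. No state change.
Op 5: fork(P0) -> P3. 3 ppages; refcounts: pp0:2 pp1:4 pp2:2
Op 6: write(P2, v1, 154). refcount(pp1)=4>1 -> COPY to pp3. 4 ppages; refcounts: pp0:2 pp1:3 pp2:2 pp3:1

Answer: 4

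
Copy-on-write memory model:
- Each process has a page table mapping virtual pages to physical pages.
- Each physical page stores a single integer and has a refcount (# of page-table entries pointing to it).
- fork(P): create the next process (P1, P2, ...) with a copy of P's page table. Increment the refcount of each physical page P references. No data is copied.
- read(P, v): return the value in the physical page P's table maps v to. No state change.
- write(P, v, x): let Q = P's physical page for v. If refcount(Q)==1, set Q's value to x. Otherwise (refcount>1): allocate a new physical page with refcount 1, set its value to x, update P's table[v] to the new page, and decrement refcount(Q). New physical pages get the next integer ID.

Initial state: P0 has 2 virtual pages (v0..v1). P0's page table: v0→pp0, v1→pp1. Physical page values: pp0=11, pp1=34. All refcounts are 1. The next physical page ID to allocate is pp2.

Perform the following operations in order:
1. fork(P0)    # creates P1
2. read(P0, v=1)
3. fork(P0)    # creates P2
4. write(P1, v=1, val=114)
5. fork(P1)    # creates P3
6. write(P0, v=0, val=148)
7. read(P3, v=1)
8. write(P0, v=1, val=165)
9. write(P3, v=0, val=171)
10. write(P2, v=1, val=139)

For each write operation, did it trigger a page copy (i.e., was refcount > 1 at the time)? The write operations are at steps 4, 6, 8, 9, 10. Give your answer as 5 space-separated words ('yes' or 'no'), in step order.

Op 1: fork(P0) -> P1. 2 ppages; refcounts: pp0:2 pp1:2
Op 2: read(P0, v1) -> 34. No state change.
Op 3: fork(P0) -> P2. 2 ppages; refcounts: pp0:3 pp1:3
Op 4: write(P1, v1, 114). refcount(pp1)=3>1 -> COPY to pp2. 3 ppages; refcounts: pp0:3 pp1:2 pp2:1
Op 5: fork(P1) -> P3. 3 ppages; refcounts: pp0:4 pp1:2 pp2:2
Op 6: write(P0, v0, 148). refcount(pp0)=4>1 -> COPY to pp3. 4 ppages; refcounts: pp0:3 pp1:2 pp2:2 pp3:1
Op 7: read(P3, v1) -> 114. No state change.
Op 8: write(P0, v1, 165). refcount(pp1)=2>1 -> COPY to pp4. 5 ppages; refcounts: pp0:3 pp1:1 pp2:2 pp3:1 pp4:1
Op 9: write(P3, v0, 171). refcount(pp0)=3>1 -> COPY to pp5. 6 ppages; refcounts: pp0:2 pp1:1 pp2:2 pp3:1 pp4:1 pp5:1
Op 10: write(P2, v1, 139). refcount(pp1)=1 -> write in place. 6 ppages; refcounts: pp0:2 pp1:1 pp2:2 pp3:1 pp4:1 pp5:1

yes yes yes yes no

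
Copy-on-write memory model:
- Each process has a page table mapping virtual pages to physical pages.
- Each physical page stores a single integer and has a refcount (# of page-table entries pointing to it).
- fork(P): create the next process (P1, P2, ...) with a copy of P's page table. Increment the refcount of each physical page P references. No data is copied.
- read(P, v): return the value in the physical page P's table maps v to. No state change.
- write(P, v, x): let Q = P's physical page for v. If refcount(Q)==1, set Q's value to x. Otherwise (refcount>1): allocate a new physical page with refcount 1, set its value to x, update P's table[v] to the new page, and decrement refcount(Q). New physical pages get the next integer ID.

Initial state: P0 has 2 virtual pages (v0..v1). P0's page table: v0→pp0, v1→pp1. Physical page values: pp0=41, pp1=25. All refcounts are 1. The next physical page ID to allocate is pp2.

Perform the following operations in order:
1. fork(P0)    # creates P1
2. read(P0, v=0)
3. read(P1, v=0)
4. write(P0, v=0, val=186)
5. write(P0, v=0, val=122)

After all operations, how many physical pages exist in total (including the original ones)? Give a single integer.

Op 1: fork(P0) -> P1. 2 ppages; refcounts: pp0:2 pp1:2
Op 2: read(P0, v0) -> 41. No state change.
Op 3: read(P1, v0) -> 41. No state change.
Op 4: write(P0, v0, 186). refcount(pp0)=2>1 -> COPY to pp2. 3 ppages; refcounts: pp0:1 pp1:2 pp2:1
Op 5: write(P0, v0, 122). refcount(pp2)=1 -> write in place. 3 ppages; refcounts: pp0:1 pp1:2 pp2:1

Answer: 3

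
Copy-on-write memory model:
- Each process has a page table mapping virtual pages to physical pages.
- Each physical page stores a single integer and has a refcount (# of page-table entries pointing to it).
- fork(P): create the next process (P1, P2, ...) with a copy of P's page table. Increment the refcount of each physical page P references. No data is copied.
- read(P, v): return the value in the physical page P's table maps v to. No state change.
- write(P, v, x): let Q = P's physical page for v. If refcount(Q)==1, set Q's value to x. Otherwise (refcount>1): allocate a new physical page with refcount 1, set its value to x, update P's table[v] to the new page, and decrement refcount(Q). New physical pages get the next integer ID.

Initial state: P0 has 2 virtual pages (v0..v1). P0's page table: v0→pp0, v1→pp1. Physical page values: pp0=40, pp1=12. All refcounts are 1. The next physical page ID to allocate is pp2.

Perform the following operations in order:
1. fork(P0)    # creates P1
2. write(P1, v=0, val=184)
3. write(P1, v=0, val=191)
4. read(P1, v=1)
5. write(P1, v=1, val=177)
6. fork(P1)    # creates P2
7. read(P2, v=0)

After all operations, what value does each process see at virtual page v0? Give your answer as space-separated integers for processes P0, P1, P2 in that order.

Answer: 40 191 191

Derivation:
Op 1: fork(P0) -> P1. 2 ppages; refcounts: pp0:2 pp1:2
Op 2: write(P1, v0, 184). refcount(pp0)=2>1 -> COPY to pp2. 3 ppages; refcounts: pp0:1 pp1:2 pp2:1
Op 3: write(P1, v0, 191). refcount(pp2)=1 -> write in place. 3 ppages; refcounts: pp0:1 pp1:2 pp2:1
Op 4: read(P1, v1) -> 12. No state change.
Op 5: write(P1, v1, 177). refcount(pp1)=2>1 -> COPY to pp3. 4 ppages; refcounts: pp0:1 pp1:1 pp2:1 pp3:1
Op 6: fork(P1) -> P2. 4 ppages; refcounts: pp0:1 pp1:1 pp2:2 pp3:2
Op 7: read(P2, v0) -> 191. No state change.
P0: v0 -> pp0 = 40
P1: v0 -> pp2 = 191
P2: v0 -> pp2 = 191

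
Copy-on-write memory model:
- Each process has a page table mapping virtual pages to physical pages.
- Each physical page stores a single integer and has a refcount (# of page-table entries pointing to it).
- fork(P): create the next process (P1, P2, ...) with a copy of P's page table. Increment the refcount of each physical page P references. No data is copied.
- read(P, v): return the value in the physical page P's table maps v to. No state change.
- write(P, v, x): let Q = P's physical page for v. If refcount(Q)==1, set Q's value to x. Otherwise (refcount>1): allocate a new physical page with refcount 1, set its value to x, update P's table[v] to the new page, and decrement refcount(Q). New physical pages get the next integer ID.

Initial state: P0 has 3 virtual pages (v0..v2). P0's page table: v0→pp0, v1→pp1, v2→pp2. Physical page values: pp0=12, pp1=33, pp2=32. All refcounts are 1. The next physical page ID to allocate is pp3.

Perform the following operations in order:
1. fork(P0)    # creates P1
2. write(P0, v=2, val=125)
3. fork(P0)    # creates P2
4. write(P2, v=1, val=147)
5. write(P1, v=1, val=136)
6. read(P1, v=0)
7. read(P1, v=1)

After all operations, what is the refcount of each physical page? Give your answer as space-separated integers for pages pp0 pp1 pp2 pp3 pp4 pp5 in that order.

Answer: 3 1 1 2 1 1

Derivation:
Op 1: fork(P0) -> P1. 3 ppages; refcounts: pp0:2 pp1:2 pp2:2
Op 2: write(P0, v2, 125). refcount(pp2)=2>1 -> COPY to pp3. 4 ppages; refcounts: pp0:2 pp1:2 pp2:1 pp3:1
Op 3: fork(P0) -> P2. 4 ppages; refcounts: pp0:3 pp1:3 pp2:1 pp3:2
Op 4: write(P2, v1, 147). refcount(pp1)=3>1 -> COPY to pp4. 5 ppages; refcounts: pp0:3 pp1:2 pp2:1 pp3:2 pp4:1
Op 5: write(P1, v1, 136). refcount(pp1)=2>1 -> COPY to pp5. 6 ppages; refcounts: pp0:3 pp1:1 pp2:1 pp3:2 pp4:1 pp5:1
Op 6: read(P1, v0) -> 12. No state change.
Op 7: read(P1, v1) -> 136. No state change.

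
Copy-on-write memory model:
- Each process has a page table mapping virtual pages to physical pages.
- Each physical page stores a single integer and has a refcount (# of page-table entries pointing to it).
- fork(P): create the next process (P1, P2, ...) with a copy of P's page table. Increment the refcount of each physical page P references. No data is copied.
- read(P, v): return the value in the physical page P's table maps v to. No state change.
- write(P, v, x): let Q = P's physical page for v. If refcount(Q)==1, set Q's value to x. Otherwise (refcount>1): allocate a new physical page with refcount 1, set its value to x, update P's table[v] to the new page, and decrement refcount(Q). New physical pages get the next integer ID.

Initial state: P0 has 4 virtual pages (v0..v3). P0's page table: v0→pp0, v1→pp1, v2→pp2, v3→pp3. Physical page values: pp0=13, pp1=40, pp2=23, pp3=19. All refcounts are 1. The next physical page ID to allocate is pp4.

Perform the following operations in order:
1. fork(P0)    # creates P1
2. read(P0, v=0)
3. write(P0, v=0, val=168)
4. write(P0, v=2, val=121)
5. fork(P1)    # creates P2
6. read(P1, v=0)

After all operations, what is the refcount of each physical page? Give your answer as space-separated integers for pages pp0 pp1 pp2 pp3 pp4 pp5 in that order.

Op 1: fork(P0) -> P1. 4 ppages; refcounts: pp0:2 pp1:2 pp2:2 pp3:2
Op 2: read(P0, v0) -> 13. No state change.
Op 3: write(P0, v0, 168). refcount(pp0)=2>1 -> COPY to pp4. 5 ppages; refcounts: pp0:1 pp1:2 pp2:2 pp3:2 pp4:1
Op 4: write(P0, v2, 121). refcount(pp2)=2>1 -> COPY to pp5. 6 ppages; refcounts: pp0:1 pp1:2 pp2:1 pp3:2 pp4:1 pp5:1
Op 5: fork(P1) -> P2. 6 ppages; refcounts: pp0:2 pp1:3 pp2:2 pp3:3 pp4:1 pp5:1
Op 6: read(P1, v0) -> 13. No state change.

Answer: 2 3 2 3 1 1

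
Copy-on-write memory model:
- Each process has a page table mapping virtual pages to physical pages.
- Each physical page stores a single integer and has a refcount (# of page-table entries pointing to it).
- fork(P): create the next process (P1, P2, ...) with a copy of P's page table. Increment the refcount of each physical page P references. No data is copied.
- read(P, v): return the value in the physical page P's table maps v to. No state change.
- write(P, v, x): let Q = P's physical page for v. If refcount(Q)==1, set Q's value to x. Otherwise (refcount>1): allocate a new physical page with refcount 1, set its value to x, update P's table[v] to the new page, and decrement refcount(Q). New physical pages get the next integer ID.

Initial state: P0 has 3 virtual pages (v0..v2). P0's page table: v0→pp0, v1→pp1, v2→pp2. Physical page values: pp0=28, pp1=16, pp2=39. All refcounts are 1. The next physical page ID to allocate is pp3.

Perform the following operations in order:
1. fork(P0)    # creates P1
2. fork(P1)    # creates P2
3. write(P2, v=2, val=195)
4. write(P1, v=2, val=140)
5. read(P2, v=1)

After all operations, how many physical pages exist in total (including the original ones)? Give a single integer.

Answer: 5

Derivation:
Op 1: fork(P0) -> P1. 3 ppages; refcounts: pp0:2 pp1:2 pp2:2
Op 2: fork(P1) -> P2. 3 ppages; refcounts: pp0:3 pp1:3 pp2:3
Op 3: write(P2, v2, 195). refcount(pp2)=3>1 -> COPY to pp3. 4 ppages; refcounts: pp0:3 pp1:3 pp2:2 pp3:1
Op 4: write(P1, v2, 140). refcount(pp2)=2>1 -> COPY to pp4. 5 ppages; refcounts: pp0:3 pp1:3 pp2:1 pp3:1 pp4:1
Op 5: read(P2, v1) -> 16. No state change.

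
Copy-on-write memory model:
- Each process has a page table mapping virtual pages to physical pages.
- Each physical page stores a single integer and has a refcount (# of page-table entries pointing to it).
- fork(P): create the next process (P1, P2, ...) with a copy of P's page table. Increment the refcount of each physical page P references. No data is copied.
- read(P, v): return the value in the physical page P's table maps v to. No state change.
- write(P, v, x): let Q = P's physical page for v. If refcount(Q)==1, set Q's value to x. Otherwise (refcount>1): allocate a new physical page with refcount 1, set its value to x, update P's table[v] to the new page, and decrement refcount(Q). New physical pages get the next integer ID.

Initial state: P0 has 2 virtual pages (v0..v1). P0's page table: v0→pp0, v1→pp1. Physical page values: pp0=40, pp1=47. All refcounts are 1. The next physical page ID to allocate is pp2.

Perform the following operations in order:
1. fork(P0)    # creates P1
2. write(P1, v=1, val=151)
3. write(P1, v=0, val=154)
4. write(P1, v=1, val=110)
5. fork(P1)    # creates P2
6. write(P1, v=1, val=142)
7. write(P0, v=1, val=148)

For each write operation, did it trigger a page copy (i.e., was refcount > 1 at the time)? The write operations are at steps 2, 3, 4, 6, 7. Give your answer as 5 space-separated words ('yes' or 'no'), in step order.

Op 1: fork(P0) -> P1. 2 ppages; refcounts: pp0:2 pp1:2
Op 2: write(P1, v1, 151). refcount(pp1)=2>1 -> COPY to pp2. 3 ppages; refcounts: pp0:2 pp1:1 pp2:1
Op 3: write(P1, v0, 154). refcount(pp0)=2>1 -> COPY to pp3. 4 ppages; refcounts: pp0:1 pp1:1 pp2:1 pp3:1
Op 4: write(P1, v1, 110). refcount(pp2)=1 -> write in place. 4 ppages; refcounts: pp0:1 pp1:1 pp2:1 pp3:1
Op 5: fork(P1) -> P2. 4 ppages; refcounts: pp0:1 pp1:1 pp2:2 pp3:2
Op 6: write(P1, v1, 142). refcount(pp2)=2>1 -> COPY to pp4. 5 ppages; refcounts: pp0:1 pp1:1 pp2:1 pp3:2 pp4:1
Op 7: write(P0, v1, 148). refcount(pp1)=1 -> write in place. 5 ppages; refcounts: pp0:1 pp1:1 pp2:1 pp3:2 pp4:1

yes yes no yes no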